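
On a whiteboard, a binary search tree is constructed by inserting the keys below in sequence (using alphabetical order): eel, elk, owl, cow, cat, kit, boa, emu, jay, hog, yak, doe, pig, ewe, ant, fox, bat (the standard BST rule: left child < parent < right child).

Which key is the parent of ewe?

hog

Insert eel: tree is empty, so eel becomes the root.
Insert elk: elk > eel → go right. Place as right child of eel.
Insert owl: owl > eel → go right; owl > elk → go right. Place as right child of elk.
Insert cow: cow < eel → go left. Place as left child of eel.
Insert cat: cat < eel → go left; cat < cow → go left. Place as left child of cow.
Insert kit: kit > eel → go right; kit > elk → go right; kit < owl → go left. Place as left child of owl.
Insert boa: boa < eel → go left; boa < cow → go left; boa < cat → go left. Place as left child of cat.
Insert emu: emu > eel → go right; emu > elk → go right; emu < owl → go left; emu < kit → go left. Place as left child of kit.
Insert jay: jay > eel → go right; jay > elk → go right; jay < owl → go left; jay < kit → go left; jay > emu → go right. Place as right child of emu.
Insert hog: hog > eel → go right; hog > elk → go right; hog < owl → go left; hog < kit → go left; hog > emu → go right; hog < jay → go left. Place as left child of jay.
Insert yak: yak > eel → go right; yak > elk → go right; yak > owl → go right. Place as right child of owl.
Insert doe: doe < eel → go left; doe > cow → go right. Place as right child of cow.
Insert pig: pig > eel → go right; pig > elk → go right; pig > owl → go right; pig < yak → go left. Place as left child of yak.
Insert ewe: ewe > eel → go right; ewe > elk → go right; ewe < owl → go left; ewe < kit → go left; ewe > emu → go right; ewe < jay → go left; ewe < hog → go left. Place as left child of hog.
Insert ant: ant < eel → go left; ant < cow → go left; ant < cat → go left; ant < boa → go left. Place as left child of boa.
Insert fox: fox > eel → go right; fox > elk → go right; fox < owl → go left; fox < kit → go left; fox > emu → go right; fox < jay → go left; fox < hog → go left; fox > ewe → go right. Place as right child of ewe.
Insert bat: bat < eel → go left; bat < cow → go left; bat < cat → go left; bat < boa → go left; bat > ant → go right. Place as right child of ant.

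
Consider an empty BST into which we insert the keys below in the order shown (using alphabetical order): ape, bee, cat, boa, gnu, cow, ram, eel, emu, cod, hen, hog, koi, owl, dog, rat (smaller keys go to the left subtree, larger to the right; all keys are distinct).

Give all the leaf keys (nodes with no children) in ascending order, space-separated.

boa cod dog emu owl rat

ape: root
bee: right child of ape (depth 1)
cat: right child of bee (depth 2)
boa: left child of cat (depth 3)
gnu: right child of cat (depth 3)
cow: left child of gnu (depth 4)
ram: right child of gnu (depth 4)
eel: right child of cow (depth 5)
emu: right child of eel (depth 6)
cod: left child of cow (depth 5)
hen: left child of ram (depth 5)
hog: right child of hen (depth 6)
koi: right child of hog (depth 7)
owl: right child of koi (depth 8)
dog: left child of eel (depth 6)
rat: right child of ram (depth 5)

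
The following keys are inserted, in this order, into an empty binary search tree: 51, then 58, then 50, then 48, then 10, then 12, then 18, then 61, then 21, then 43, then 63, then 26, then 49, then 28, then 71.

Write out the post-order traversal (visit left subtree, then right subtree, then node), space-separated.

28 26 43 21 18 12 10 49 48 50 71 63 61 58 51

Insert 51: tree is empty, so 51 becomes the root.
Insert 58: 58 > 51 → go right. Place as right child of 51.
Insert 50: 50 < 51 → go left. Place as left child of 51.
Insert 48: 48 < 51 → go left; 48 < 50 → go left. Place as left child of 50.
Insert 10: 10 < 51 → go left; 10 < 50 → go left; 10 < 48 → go left. Place as left child of 48.
Insert 12: 12 < 51 → go left; 12 < 50 → go left; 12 < 48 → go left; 12 > 10 → go right. Place as right child of 10.
Insert 18: 18 < 51 → go left; 18 < 50 → go left; 18 < 48 → go left; 18 > 10 → go right; 18 > 12 → go right. Place as right child of 12.
Insert 61: 61 > 51 → go right; 61 > 58 → go right. Place as right child of 58.
Insert 21: 21 < 51 → go left; 21 < 50 → go left; 21 < 48 → go left; 21 > 10 → go right; 21 > 12 → go right; 21 > 18 → go right. Place as right child of 18.
Insert 43: 43 < 51 → go left; 43 < 50 → go left; 43 < 48 → go left; 43 > 10 → go right; 43 > 12 → go right; 43 > 18 → go right; 43 > 21 → go right. Place as right child of 21.
Insert 63: 63 > 51 → go right; 63 > 58 → go right; 63 > 61 → go right. Place as right child of 61.
Insert 26: 26 < 51 → go left; 26 < 50 → go left; 26 < 48 → go left; 26 > 10 → go right; 26 > 12 → go right; 26 > 18 → go right; 26 > 21 → go right; 26 < 43 → go left. Place as left child of 43.
Insert 49: 49 < 51 → go left; 49 < 50 → go left; 49 > 48 → go right. Place as right child of 48.
Insert 28: 28 < 51 → go left; 28 < 50 → go left; 28 < 48 → go left; 28 > 10 → go right; 28 > 12 → go right; 28 > 18 → go right; 28 > 21 → go right; 28 < 43 → go left; 28 > 26 → go right. Place as right child of 26.
Insert 71: 71 > 51 → go right; 71 > 58 → go right; 71 > 61 → go right; 71 > 63 → go right. Place as right child of 63.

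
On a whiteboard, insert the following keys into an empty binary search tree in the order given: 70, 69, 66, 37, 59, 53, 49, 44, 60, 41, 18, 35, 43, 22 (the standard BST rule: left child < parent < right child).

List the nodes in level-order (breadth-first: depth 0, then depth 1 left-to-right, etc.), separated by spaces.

70 69 66 37 18 59 35 53 60 22 49 44 41 43

Insert 70: tree is empty, so 70 becomes the root.
Insert 69: 69 < 70 → go left. Place as left child of 70.
Insert 66: 66 < 70 → go left; 66 < 69 → go left. Place as left child of 69.
Insert 37: 37 < 70 → go left; 37 < 69 → go left; 37 < 66 → go left. Place as left child of 66.
Insert 59: 59 < 70 → go left; 59 < 69 → go left; 59 < 66 → go left; 59 > 37 → go right. Place as right child of 37.
Insert 53: 53 < 70 → go left; 53 < 69 → go left; 53 < 66 → go left; 53 > 37 → go right; 53 < 59 → go left. Place as left child of 59.
Insert 49: 49 < 70 → go left; 49 < 69 → go left; 49 < 66 → go left; 49 > 37 → go right; 49 < 59 → go left; 49 < 53 → go left. Place as left child of 53.
Insert 44: 44 < 70 → go left; 44 < 69 → go left; 44 < 66 → go left; 44 > 37 → go right; 44 < 59 → go left; 44 < 53 → go left; 44 < 49 → go left. Place as left child of 49.
Insert 60: 60 < 70 → go left; 60 < 69 → go left; 60 < 66 → go left; 60 > 37 → go right; 60 > 59 → go right. Place as right child of 59.
Insert 41: 41 < 70 → go left; 41 < 69 → go left; 41 < 66 → go left; 41 > 37 → go right; 41 < 59 → go left; 41 < 53 → go left; 41 < 49 → go left; 41 < 44 → go left. Place as left child of 44.
Insert 18: 18 < 70 → go left; 18 < 69 → go left; 18 < 66 → go left; 18 < 37 → go left. Place as left child of 37.
Insert 35: 35 < 70 → go left; 35 < 69 → go left; 35 < 66 → go left; 35 < 37 → go left; 35 > 18 → go right. Place as right child of 18.
Insert 43: 43 < 70 → go left; 43 < 69 → go left; 43 < 66 → go left; 43 > 37 → go right; 43 < 59 → go left; 43 < 53 → go left; 43 < 49 → go left; 43 < 44 → go left; 43 > 41 → go right. Place as right child of 41.
Insert 22: 22 < 70 → go left; 22 < 69 → go left; 22 < 66 → go left; 22 < 37 → go left; 22 > 18 → go right; 22 < 35 → go left. Place as left child of 35.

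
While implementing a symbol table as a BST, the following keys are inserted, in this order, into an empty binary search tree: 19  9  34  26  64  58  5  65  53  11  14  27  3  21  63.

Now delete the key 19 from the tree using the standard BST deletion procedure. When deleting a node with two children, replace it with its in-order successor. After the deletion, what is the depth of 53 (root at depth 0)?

4

Insert 19: tree is empty, so 19 becomes the root.
Insert 9: 9 < 19 → go left. Place as left child of 19.
Insert 34: 34 > 19 → go right. Place as right child of 19.
Insert 26: 26 > 19 → go right; 26 < 34 → go left. Place as left child of 34.
Insert 64: 64 > 19 → go right; 64 > 34 → go right. Place as right child of 34.
Insert 58: 58 > 19 → go right; 58 > 34 → go right; 58 < 64 → go left. Place as left child of 64.
Insert 5: 5 < 19 → go left; 5 < 9 → go left. Place as left child of 9.
Insert 65: 65 > 19 → go right; 65 > 34 → go right; 65 > 64 → go right. Place as right child of 64.
Insert 53: 53 > 19 → go right; 53 > 34 → go right; 53 < 64 → go left; 53 < 58 → go left. Place as left child of 58.
Insert 11: 11 < 19 → go left; 11 > 9 → go right. Place as right child of 9.
Insert 14: 14 < 19 → go left; 14 > 9 → go right; 14 > 11 → go right. Place as right child of 11.
Insert 27: 27 > 19 → go right; 27 < 34 → go left; 27 > 26 → go right. Place as right child of 26.
Insert 3: 3 < 19 → go left; 3 < 9 → go left; 3 < 5 → go left. Place as left child of 5.
Insert 21: 21 > 19 → go right; 21 < 34 → go left; 21 < 26 → go left. Place as left child of 26.
Insert 63: 63 > 19 → go right; 63 > 34 → go right; 63 < 64 → go left; 63 > 58 → go right. Place as right child of 58.

Delete 19 (two children — replace with in-order successor).
After deletion, path to 53: 21 → 34 → 64 → 58 → 53.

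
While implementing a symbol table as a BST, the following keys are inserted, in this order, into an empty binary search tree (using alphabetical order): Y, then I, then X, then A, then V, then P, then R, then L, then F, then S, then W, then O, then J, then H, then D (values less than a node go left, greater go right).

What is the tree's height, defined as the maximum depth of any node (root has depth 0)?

Insert Y: tree is empty, so Y becomes the root.
Insert I: I < Y → go left. Place as left child of Y.
Insert X: X < Y → go left; X > I → go right. Place as right child of I.
Insert A: A < Y → go left; A < I → go left. Place as left child of I.
Insert V: V < Y → go left; V > I → go right; V < X → go left. Place as left child of X.
Insert P: P < Y → go left; P > I → go right; P < X → go left; P < V → go left. Place as left child of V.
Insert R: R < Y → go left; R > I → go right; R < X → go left; R < V → go left; R > P → go right. Place as right child of P.
Insert L: L < Y → go left; L > I → go right; L < X → go left; L < V → go left; L < P → go left. Place as left child of P.
Insert F: F < Y → go left; F < I → go left; F > A → go right. Place as right child of A.
Insert S: S < Y → go left; S > I → go right; S < X → go left; S < V → go left; S > P → go right; S > R → go right. Place as right child of R.
Insert W: W < Y → go left; W > I → go right; W < X → go left; W > V → go right. Place as right child of V.
Insert O: O < Y → go left; O > I → go right; O < X → go left; O < V → go left; O < P → go left; O > L → go right. Place as right child of L.
Insert J: J < Y → go left; J > I → go right; J < X → go left; J < V → go left; J < P → go left; J < L → go left. Place as left child of L.
Insert H: H < Y → go left; H < I → go left; H > A → go right; H > F → go right. Place as right child of F.
Insert D: D < Y → go left; D < I → go left; D > A → go right; D < F → go left. Place as left child of F.

The deepest node is S at depth 6.

6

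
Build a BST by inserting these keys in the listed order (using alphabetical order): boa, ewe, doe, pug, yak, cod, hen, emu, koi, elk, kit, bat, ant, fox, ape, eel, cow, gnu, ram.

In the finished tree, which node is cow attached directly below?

cod

boa: root
ewe: right child of boa (depth 1)
doe: left child of ewe (depth 2)
pug: right child of ewe (depth 2)
yak: right child of pug (depth 3)
cod: left child of doe (depth 3)
hen: left child of pug (depth 3)
emu: right child of doe (depth 3)
koi: right child of hen (depth 4)
elk: left child of emu (depth 4)
kit: left child of koi (depth 5)
bat: left child of boa (depth 1)
ant: left child of bat (depth 2)
fox: left child of hen (depth 4)
ape: right child of ant (depth 3)
eel: left child of elk (depth 5)
cow: right child of cod (depth 4)
gnu: right child of fox (depth 5)
ram: left child of yak (depth 4)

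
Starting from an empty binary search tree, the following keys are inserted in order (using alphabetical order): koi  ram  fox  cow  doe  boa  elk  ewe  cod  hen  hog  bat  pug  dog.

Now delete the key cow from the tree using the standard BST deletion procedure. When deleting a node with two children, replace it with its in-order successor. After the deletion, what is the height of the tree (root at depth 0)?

koi: root
ram: right child of koi (depth 1)
fox: left child of koi (depth 1)
cow: left child of fox (depth 2)
doe: right child of cow (depth 3)
boa: left child of cow (depth 3)
elk: right child of doe (depth 4)
ewe: right child of elk (depth 5)
cod: right child of boa (depth 4)
hen: right child of fox (depth 2)
hog: right child of hen (depth 3)
bat: left child of boa (depth 4)
pug: left child of ram (depth 2)
dog: left child of elk (depth 5)

Delete cow (two children — replace with in-order successor).
After deletion, deepest node is ewe at depth 4.

4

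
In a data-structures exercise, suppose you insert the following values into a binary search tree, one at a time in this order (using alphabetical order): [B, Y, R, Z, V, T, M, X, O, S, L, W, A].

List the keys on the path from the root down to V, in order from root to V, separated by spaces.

B Y R V

Insert B: tree is empty, so B becomes the root.
Insert Y: Y > B → go right. Place as right child of B.
Insert R: R > B → go right; R < Y → go left. Place as left child of Y.
Insert Z: Z > B → go right; Z > Y → go right. Place as right child of Y.
Insert V: V > B → go right; V < Y → go left; V > R → go right. Place as right child of R.
Insert T: T > B → go right; T < Y → go left; T > R → go right; T < V → go left. Place as left child of V.
Insert M: M > B → go right; M < Y → go left; M < R → go left. Place as left child of R.
Insert X: X > B → go right; X < Y → go left; X > R → go right; X > V → go right. Place as right child of V.
Insert O: O > B → go right; O < Y → go left; O < R → go left; O > M → go right. Place as right child of M.
Insert S: S > B → go right; S < Y → go left; S > R → go right; S < V → go left; S < T → go left. Place as left child of T.
Insert L: L > B → go right; L < Y → go left; L < R → go left; L < M → go left. Place as left child of M.
Insert W: W > B → go right; W < Y → go left; W > R → go right; W > V → go right; W < X → go left. Place as left child of X.
Insert A: A < B → go left. Place as left child of B.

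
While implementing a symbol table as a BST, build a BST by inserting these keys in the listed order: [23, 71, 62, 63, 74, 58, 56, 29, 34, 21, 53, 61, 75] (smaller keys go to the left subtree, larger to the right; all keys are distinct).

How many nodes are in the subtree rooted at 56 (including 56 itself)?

4

23: root
71: right child of 23 (depth 1)
62: left child of 71 (depth 2)
63: right child of 62 (depth 3)
74: right child of 71 (depth 2)
58: left child of 62 (depth 3)
56: left child of 58 (depth 4)
29: left child of 56 (depth 5)
34: right child of 29 (depth 6)
21: left child of 23 (depth 1)
53: right child of 34 (depth 7)
61: right child of 58 (depth 4)
75: right child of 74 (depth 3)

Subtree rooted at 56 contains: 56, 29, 34, 53 — 4 nodes.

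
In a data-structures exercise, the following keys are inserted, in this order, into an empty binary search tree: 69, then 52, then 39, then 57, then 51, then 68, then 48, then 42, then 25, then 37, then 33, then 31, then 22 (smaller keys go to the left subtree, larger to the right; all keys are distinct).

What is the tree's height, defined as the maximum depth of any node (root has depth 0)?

6

Resulting structure (node: left, right):
  69: L=52, R=–
  52: L=39, R=57
  39: L=25, R=51
  57: L=–, R=68
  51: L=48, R=–
  68: L=–, R=–
  48: L=42, R=–
  42: L=–, R=–
  25: L=22, R=37
  37: L=33, R=–
  33: L=31, R=–
  31: L=–, R=–
  22: L=–, R=–

The deepest node is 31 at depth 6.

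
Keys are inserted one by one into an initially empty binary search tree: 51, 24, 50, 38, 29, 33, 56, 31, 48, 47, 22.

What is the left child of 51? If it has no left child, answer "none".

24

Insert 51: tree is empty, so 51 becomes the root.
Insert 24: 24 < 51 → go left. Place as left child of 51.
Insert 50: 50 < 51 → go left; 50 > 24 → go right. Place as right child of 24.
Insert 38: 38 < 51 → go left; 38 > 24 → go right; 38 < 50 → go left. Place as left child of 50.
Insert 29: 29 < 51 → go left; 29 > 24 → go right; 29 < 50 → go left; 29 < 38 → go left. Place as left child of 38.
Insert 33: 33 < 51 → go left; 33 > 24 → go right; 33 < 50 → go left; 33 < 38 → go left; 33 > 29 → go right. Place as right child of 29.
Insert 56: 56 > 51 → go right. Place as right child of 51.
Insert 31: 31 < 51 → go left; 31 > 24 → go right; 31 < 50 → go left; 31 < 38 → go left; 31 > 29 → go right; 31 < 33 → go left. Place as left child of 33.
Insert 48: 48 < 51 → go left; 48 > 24 → go right; 48 < 50 → go left; 48 > 38 → go right. Place as right child of 38.
Insert 47: 47 < 51 → go left; 47 > 24 → go right; 47 < 50 → go left; 47 > 38 → go right; 47 < 48 → go left. Place as left child of 48.
Insert 22: 22 < 51 → go left; 22 < 24 → go left. Place as left child of 24.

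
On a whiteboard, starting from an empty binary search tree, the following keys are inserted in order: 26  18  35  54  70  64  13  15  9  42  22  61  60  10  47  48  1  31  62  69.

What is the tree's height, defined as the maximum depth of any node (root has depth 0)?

6

Insert 26: tree is empty, so 26 becomes the root.
Insert 18: 18 < 26 → go left. Place as left child of 26.
Insert 35: 35 > 26 → go right. Place as right child of 26.
Insert 54: 54 > 26 → go right; 54 > 35 → go right. Place as right child of 35.
Insert 70: 70 > 26 → go right; 70 > 35 → go right; 70 > 54 → go right. Place as right child of 54.
Insert 64: 64 > 26 → go right; 64 > 35 → go right; 64 > 54 → go right; 64 < 70 → go left. Place as left child of 70.
Insert 13: 13 < 26 → go left; 13 < 18 → go left. Place as left child of 18.
Insert 15: 15 < 26 → go left; 15 < 18 → go left; 15 > 13 → go right. Place as right child of 13.
Insert 9: 9 < 26 → go left; 9 < 18 → go left; 9 < 13 → go left. Place as left child of 13.
Insert 42: 42 > 26 → go right; 42 > 35 → go right; 42 < 54 → go left. Place as left child of 54.
Insert 22: 22 < 26 → go left; 22 > 18 → go right. Place as right child of 18.
Insert 61: 61 > 26 → go right; 61 > 35 → go right; 61 > 54 → go right; 61 < 70 → go left; 61 < 64 → go left. Place as left child of 64.
Insert 60: 60 > 26 → go right; 60 > 35 → go right; 60 > 54 → go right; 60 < 70 → go left; 60 < 64 → go left; 60 < 61 → go left. Place as left child of 61.
Insert 10: 10 < 26 → go left; 10 < 18 → go left; 10 < 13 → go left; 10 > 9 → go right. Place as right child of 9.
Insert 47: 47 > 26 → go right; 47 > 35 → go right; 47 < 54 → go left; 47 > 42 → go right. Place as right child of 42.
Insert 48: 48 > 26 → go right; 48 > 35 → go right; 48 < 54 → go left; 48 > 42 → go right; 48 > 47 → go right. Place as right child of 47.
Insert 1: 1 < 26 → go left; 1 < 18 → go left; 1 < 13 → go left; 1 < 9 → go left. Place as left child of 9.
Insert 31: 31 > 26 → go right; 31 < 35 → go left. Place as left child of 35.
Insert 62: 62 > 26 → go right; 62 > 35 → go right; 62 > 54 → go right; 62 < 70 → go left; 62 < 64 → go left; 62 > 61 → go right. Place as right child of 61.
Insert 69: 69 > 26 → go right; 69 > 35 → go right; 69 > 54 → go right; 69 < 70 → go left; 69 > 64 → go right. Place as right child of 64.

The deepest node is 60 at depth 6.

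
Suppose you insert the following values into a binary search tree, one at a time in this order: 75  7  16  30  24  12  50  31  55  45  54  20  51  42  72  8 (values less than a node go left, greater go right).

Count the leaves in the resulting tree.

Resulting structure (node: left, right):
  75: L=7, R=–
  7: L=–, R=16
  16: L=12, R=30
  30: L=24, R=50
  24: L=20, R=–
  12: L=8, R=–
  50: L=31, R=55
  31: L=–, R=45
  55: L=54, R=72
  45: L=42, R=–
  54: L=51, R=–
  20: L=–, R=–
  51: L=–, R=–
  42: L=–, R=–
  72: L=–, R=–
  8: L=–, R=–

Leaves: 8, 20, 42, 51, 72 — 5 in total.

5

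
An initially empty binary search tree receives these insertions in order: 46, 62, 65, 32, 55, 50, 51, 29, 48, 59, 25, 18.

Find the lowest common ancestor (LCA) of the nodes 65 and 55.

62

Resulting structure (node: left, right):
  46: L=32, R=62
  62: L=55, R=65
  65: L=–, R=–
  32: L=29, R=–
  55: L=50, R=59
  50: L=48, R=51
  51: L=–, R=–
  29: L=25, R=–
  48: L=–, R=–
  59: L=–, R=–
  25: L=18, R=–
  18: L=–, R=–

Path to 65: 46 → 62 → 65
Path to 55: 46 → 62 → 55
The paths share a prefix ending at 62, then split left and right.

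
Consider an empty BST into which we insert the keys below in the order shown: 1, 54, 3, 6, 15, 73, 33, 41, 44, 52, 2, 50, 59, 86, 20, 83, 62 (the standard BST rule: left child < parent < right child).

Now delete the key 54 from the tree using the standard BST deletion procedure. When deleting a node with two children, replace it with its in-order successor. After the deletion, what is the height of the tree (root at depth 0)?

9

Insert 1: tree is empty, so 1 becomes the root.
Insert 54: 54 > 1 → go right. Place as right child of 1.
Insert 3: 3 > 1 → go right; 3 < 54 → go left. Place as left child of 54.
Insert 6: 6 > 1 → go right; 6 < 54 → go left; 6 > 3 → go right. Place as right child of 3.
Insert 15: 15 > 1 → go right; 15 < 54 → go left; 15 > 3 → go right; 15 > 6 → go right. Place as right child of 6.
Insert 73: 73 > 1 → go right; 73 > 54 → go right. Place as right child of 54.
Insert 33: 33 > 1 → go right; 33 < 54 → go left; 33 > 3 → go right; 33 > 6 → go right; 33 > 15 → go right. Place as right child of 15.
Insert 41: 41 > 1 → go right; 41 < 54 → go left; 41 > 3 → go right; 41 > 6 → go right; 41 > 15 → go right; 41 > 33 → go right. Place as right child of 33.
Insert 44: 44 > 1 → go right; 44 < 54 → go left; 44 > 3 → go right; 44 > 6 → go right; 44 > 15 → go right; 44 > 33 → go right; 44 > 41 → go right. Place as right child of 41.
Insert 52: 52 > 1 → go right; 52 < 54 → go left; 52 > 3 → go right; 52 > 6 → go right; 52 > 15 → go right; 52 > 33 → go right; 52 > 41 → go right; 52 > 44 → go right. Place as right child of 44.
Insert 2: 2 > 1 → go right; 2 < 54 → go left; 2 < 3 → go left. Place as left child of 3.
Insert 50: 50 > 1 → go right; 50 < 54 → go left; 50 > 3 → go right; 50 > 6 → go right; 50 > 15 → go right; 50 > 33 → go right; 50 > 41 → go right; 50 > 44 → go right; 50 < 52 → go left. Place as left child of 52.
Insert 59: 59 > 1 → go right; 59 > 54 → go right; 59 < 73 → go left. Place as left child of 73.
Insert 86: 86 > 1 → go right; 86 > 54 → go right; 86 > 73 → go right. Place as right child of 73.
Insert 20: 20 > 1 → go right; 20 < 54 → go left; 20 > 3 → go right; 20 > 6 → go right; 20 > 15 → go right; 20 < 33 → go left. Place as left child of 33.
Insert 83: 83 > 1 → go right; 83 > 54 → go right; 83 > 73 → go right; 83 < 86 → go left. Place as left child of 86.
Insert 62: 62 > 1 → go right; 62 > 54 → go right; 62 < 73 → go left; 62 > 59 → go right. Place as right child of 59.

Delete 54 (two children — replace with in-order successor).
After deletion, deepest node is 50 at depth 9.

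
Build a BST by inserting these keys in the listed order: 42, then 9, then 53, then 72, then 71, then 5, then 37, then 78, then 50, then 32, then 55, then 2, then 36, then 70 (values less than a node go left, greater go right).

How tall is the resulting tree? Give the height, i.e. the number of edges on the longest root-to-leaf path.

5

42: root
9: left child of 42 (depth 1)
53: right child of 42 (depth 1)
72: right child of 53 (depth 2)
71: left child of 72 (depth 3)
5: left child of 9 (depth 2)
37: right child of 9 (depth 2)
78: right child of 72 (depth 3)
50: left child of 53 (depth 2)
32: left child of 37 (depth 3)
55: left child of 71 (depth 4)
2: left child of 5 (depth 3)
36: right child of 32 (depth 4)
70: right child of 55 (depth 5)

The deepest node is 70 at depth 5.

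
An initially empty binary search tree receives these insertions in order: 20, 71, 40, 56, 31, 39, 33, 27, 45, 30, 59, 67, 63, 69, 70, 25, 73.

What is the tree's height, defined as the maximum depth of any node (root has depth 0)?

Insert 20: tree is empty, so 20 becomes the root.
Insert 71: 71 > 20 → go right. Place as right child of 20.
Insert 40: 40 > 20 → go right; 40 < 71 → go left. Place as left child of 71.
Insert 56: 56 > 20 → go right; 56 < 71 → go left; 56 > 40 → go right. Place as right child of 40.
Insert 31: 31 > 20 → go right; 31 < 71 → go left; 31 < 40 → go left. Place as left child of 40.
Insert 39: 39 > 20 → go right; 39 < 71 → go left; 39 < 40 → go left; 39 > 31 → go right. Place as right child of 31.
Insert 33: 33 > 20 → go right; 33 < 71 → go left; 33 < 40 → go left; 33 > 31 → go right; 33 < 39 → go left. Place as left child of 39.
Insert 27: 27 > 20 → go right; 27 < 71 → go left; 27 < 40 → go left; 27 < 31 → go left. Place as left child of 31.
Insert 45: 45 > 20 → go right; 45 < 71 → go left; 45 > 40 → go right; 45 < 56 → go left. Place as left child of 56.
Insert 30: 30 > 20 → go right; 30 < 71 → go left; 30 < 40 → go left; 30 < 31 → go left; 30 > 27 → go right. Place as right child of 27.
Insert 59: 59 > 20 → go right; 59 < 71 → go left; 59 > 40 → go right; 59 > 56 → go right. Place as right child of 56.
Insert 67: 67 > 20 → go right; 67 < 71 → go left; 67 > 40 → go right; 67 > 56 → go right; 67 > 59 → go right. Place as right child of 59.
Insert 63: 63 > 20 → go right; 63 < 71 → go left; 63 > 40 → go right; 63 > 56 → go right; 63 > 59 → go right; 63 < 67 → go left. Place as left child of 67.
Insert 69: 69 > 20 → go right; 69 < 71 → go left; 69 > 40 → go right; 69 > 56 → go right; 69 > 59 → go right; 69 > 67 → go right. Place as right child of 67.
Insert 70: 70 > 20 → go right; 70 < 71 → go left; 70 > 40 → go right; 70 > 56 → go right; 70 > 59 → go right; 70 > 67 → go right; 70 > 69 → go right. Place as right child of 69.
Insert 25: 25 > 20 → go right; 25 < 71 → go left; 25 < 40 → go left; 25 < 31 → go left; 25 < 27 → go left. Place as left child of 27.
Insert 73: 73 > 20 → go right; 73 > 71 → go right. Place as right child of 71.

The deepest node is 70 at depth 7.

7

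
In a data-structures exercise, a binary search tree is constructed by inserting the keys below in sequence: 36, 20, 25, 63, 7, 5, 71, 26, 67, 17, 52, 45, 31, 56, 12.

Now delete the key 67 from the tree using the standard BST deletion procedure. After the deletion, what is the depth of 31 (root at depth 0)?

36: root
20: left child of 36 (depth 1)
25: right child of 20 (depth 2)
63: right child of 36 (depth 1)
7: left child of 20 (depth 2)
5: left child of 7 (depth 3)
71: right child of 63 (depth 2)
26: right child of 25 (depth 3)
67: left child of 71 (depth 3)
17: right child of 7 (depth 3)
52: left child of 63 (depth 2)
45: left child of 52 (depth 3)
31: right child of 26 (depth 4)
56: right child of 52 (depth 3)
12: left child of 17 (depth 4)

Delete 67 (at most one child — splice it out).
After deletion, path to 31: 36 → 20 → 25 → 26 → 31.

4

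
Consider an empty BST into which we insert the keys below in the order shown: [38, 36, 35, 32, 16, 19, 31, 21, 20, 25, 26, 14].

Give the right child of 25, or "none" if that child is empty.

26

Insert 38: tree is empty, so 38 becomes the root.
Insert 36: 36 < 38 → go left. Place as left child of 38.
Insert 35: 35 < 38 → go left; 35 < 36 → go left. Place as left child of 36.
Insert 32: 32 < 38 → go left; 32 < 36 → go left; 32 < 35 → go left. Place as left child of 35.
Insert 16: 16 < 38 → go left; 16 < 36 → go left; 16 < 35 → go left; 16 < 32 → go left. Place as left child of 32.
Insert 19: 19 < 38 → go left; 19 < 36 → go left; 19 < 35 → go left; 19 < 32 → go left; 19 > 16 → go right. Place as right child of 16.
Insert 31: 31 < 38 → go left; 31 < 36 → go left; 31 < 35 → go left; 31 < 32 → go left; 31 > 16 → go right; 31 > 19 → go right. Place as right child of 19.
Insert 21: 21 < 38 → go left; 21 < 36 → go left; 21 < 35 → go left; 21 < 32 → go left; 21 > 16 → go right; 21 > 19 → go right; 21 < 31 → go left. Place as left child of 31.
Insert 20: 20 < 38 → go left; 20 < 36 → go left; 20 < 35 → go left; 20 < 32 → go left; 20 > 16 → go right; 20 > 19 → go right; 20 < 31 → go left; 20 < 21 → go left. Place as left child of 21.
Insert 25: 25 < 38 → go left; 25 < 36 → go left; 25 < 35 → go left; 25 < 32 → go left; 25 > 16 → go right; 25 > 19 → go right; 25 < 31 → go left; 25 > 21 → go right. Place as right child of 21.
Insert 26: 26 < 38 → go left; 26 < 36 → go left; 26 < 35 → go left; 26 < 32 → go left; 26 > 16 → go right; 26 > 19 → go right; 26 < 31 → go left; 26 > 21 → go right; 26 > 25 → go right. Place as right child of 25.
Insert 14: 14 < 38 → go left; 14 < 36 → go left; 14 < 35 → go left; 14 < 32 → go left; 14 < 16 → go left. Place as left child of 16.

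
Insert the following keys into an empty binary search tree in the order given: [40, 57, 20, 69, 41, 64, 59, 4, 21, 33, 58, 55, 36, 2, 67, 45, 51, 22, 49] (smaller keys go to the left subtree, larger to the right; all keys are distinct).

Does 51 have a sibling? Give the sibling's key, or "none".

Resulting structure (node: left, right):
  40: L=20, R=57
  57: L=41, R=69
  20: L=4, R=21
  69: L=64, R=–
  41: L=–, R=55
  64: L=59, R=67
  59: L=58, R=–
  4: L=2, R=–
  21: L=–, R=33
  33: L=22, R=36
  58: L=–, R=–
  55: L=45, R=–
  36: L=–, R=–
  2: L=–, R=–
  67: L=–, R=–
  45: L=–, R=51
  51: L=49, R=–
  22: L=–, R=–
  49: L=–, R=–

51's parent is 45, which has only one child.

none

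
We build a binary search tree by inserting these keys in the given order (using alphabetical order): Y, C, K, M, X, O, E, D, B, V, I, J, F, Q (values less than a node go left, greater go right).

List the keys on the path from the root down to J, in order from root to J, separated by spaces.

Insert Y: tree is empty, so Y becomes the root.
Insert C: C < Y → go left. Place as left child of Y.
Insert K: K < Y → go left; K > C → go right. Place as right child of C.
Insert M: M < Y → go left; M > C → go right; M > K → go right. Place as right child of K.
Insert X: X < Y → go left; X > C → go right; X > K → go right; X > M → go right. Place as right child of M.
Insert O: O < Y → go left; O > C → go right; O > K → go right; O > M → go right; O < X → go left. Place as left child of X.
Insert E: E < Y → go left; E > C → go right; E < K → go left. Place as left child of K.
Insert D: D < Y → go left; D > C → go right; D < K → go left; D < E → go left. Place as left child of E.
Insert B: B < Y → go left; B < C → go left. Place as left child of C.
Insert V: V < Y → go left; V > C → go right; V > K → go right; V > M → go right; V < X → go left; V > O → go right. Place as right child of O.
Insert I: I < Y → go left; I > C → go right; I < K → go left; I > E → go right. Place as right child of E.
Insert J: J < Y → go left; J > C → go right; J < K → go left; J > E → go right; J > I → go right. Place as right child of I.
Insert F: F < Y → go left; F > C → go right; F < K → go left; F > E → go right; F < I → go left. Place as left child of I.
Insert Q: Q < Y → go left; Q > C → go right; Q > K → go right; Q > M → go right; Q < X → go left; Q > O → go right; Q < V → go left. Place as left child of V.

Y C K E I J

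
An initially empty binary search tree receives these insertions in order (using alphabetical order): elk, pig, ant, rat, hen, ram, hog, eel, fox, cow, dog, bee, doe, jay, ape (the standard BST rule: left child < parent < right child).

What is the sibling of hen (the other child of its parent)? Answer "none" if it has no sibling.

rat

elk: root
pig: right child of elk (depth 1)
ant: left child of elk (depth 1)
rat: right child of pig (depth 2)
hen: left child of pig (depth 2)
ram: left child of rat (depth 3)
hog: right child of hen (depth 3)
eel: right child of ant (depth 2)
fox: left child of hen (depth 3)
cow: left child of eel (depth 3)
dog: right child of cow (depth 4)
bee: left child of cow (depth 4)
doe: left child of dog (depth 5)
jay: right child of hog (depth 4)
ape: left child of bee (depth 5)

hen's parent is pig; the other child of pig is rat.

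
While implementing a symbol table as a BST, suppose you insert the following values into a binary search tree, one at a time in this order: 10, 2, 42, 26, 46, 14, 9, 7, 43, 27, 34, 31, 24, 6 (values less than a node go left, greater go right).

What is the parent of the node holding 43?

46

Resulting structure (node: left, right):
  10: L=2, R=42
  2: L=–, R=9
  42: L=26, R=46
  26: L=14, R=27
  46: L=43, R=–
  14: L=–, R=24
  9: L=7, R=–
  7: L=6, R=–
  43: L=–, R=–
  27: L=–, R=34
  34: L=31, R=–
  31: L=–, R=–
  24: L=–, R=–
  6: L=–, R=–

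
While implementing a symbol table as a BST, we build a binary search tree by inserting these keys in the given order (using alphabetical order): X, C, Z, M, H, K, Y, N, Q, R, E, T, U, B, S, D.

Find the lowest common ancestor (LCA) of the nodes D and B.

C

Resulting structure (node: left, right):
  X: L=C, R=Z
  C: L=B, R=M
  Z: L=Y, R=–
  M: L=H, R=N
  H: L=E, R=K
  K: L=–, R=–
  Y: L=–, R=–
  N: L=–, R=Q
  Q: L=–, R=R
  R: L=–, R=T
  E: L=D, R=–
  T: L=S, R=U
  U: L=–, R=–
  B: L=–, R=–
  S: L=–, R=–
  D: L=–, R=–

Path to D: X → C → M → H → E → D
Path to B: X → C → B
The paths share a prefix ending at C, then split left and right.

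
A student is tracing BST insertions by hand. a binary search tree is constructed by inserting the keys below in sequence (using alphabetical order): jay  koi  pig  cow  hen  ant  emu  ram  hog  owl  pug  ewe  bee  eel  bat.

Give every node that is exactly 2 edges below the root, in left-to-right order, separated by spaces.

Insert jay: tree is empty, so jay becomes the root.
Insert koi: koi > jay → go right. Place as right child of jay.
Insert pig: pig > jay → go right; pig > koi → go right. Place as right child of koi.
Insert cow: cow < jay → go left. Place as left child of jay.
Insert hen: hen < jay → go left; hen > cow → go right. Place as right child of cow.
Insert ant: ant < jay → go left; ant < cow → go left. Place as left child of cow.
Insert emu: emu < jay → go left; emu > cow → go right; emu < hen → go left. Place as left child of hen.
Insert ram: ram > jay → go right; ram > koi → go right; ram > pig → go right. Place as right child of pig.
Insert hog: hog < jay → go left; hog > cow → go right; hog > hen → go right. Place as right child of hen.
Insert owl: owl > jay → go right; owl > koi → go right; owl < pig → go left. Place as left child of pig.
Insert pug: pug > jay → go right; pug > koi → go right; pug > pig → go right; pug < ram → go left. Place as left child of ram.
Insert ewe: ewe < jay → go left; ewe > cow → go right; ewe < hen → go left; ewe > emu → go right. Place as right child of emu.
Insert bee: bee < jay → go left; bee < cow → go left; bee > ant → go right. Place as right child of ant.
Insert eel: eel < jay → go left; eel > cow → go right; eel < hen → go left; eel < emu → go left. Place as left child of emu.
Insert bat: bat < jay → go left; bat < cow → go left; bat > ant → go right; bat < bee → go left. Place as left child of bee.

ant hen pig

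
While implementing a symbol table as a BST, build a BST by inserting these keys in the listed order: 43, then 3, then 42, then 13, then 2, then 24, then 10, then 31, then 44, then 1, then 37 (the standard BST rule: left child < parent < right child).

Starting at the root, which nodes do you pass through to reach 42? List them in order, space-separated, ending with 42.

43: root
3: left child of 43 (depth 1)
42: right child of 3 (depth 2)
13: left child of 42 (depth 3)
2: left child of 3 (depth 2)
24: right child of 13 (depth 4)
10: left child of 13 (depth 4)
31: right child of 24 (depth 5)
44: right child of 43 (depth 1)
1: left child of 2 (depth 3)
37: right child of 31 (depth 6)

43 3 42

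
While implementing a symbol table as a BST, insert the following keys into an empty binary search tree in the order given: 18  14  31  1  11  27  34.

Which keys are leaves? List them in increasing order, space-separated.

11 27 34

Insert 18: tree is empty, so 18 becomes the root.
Insert 14: 14 < 18 → go left. Place as left child of 18.
Insert 31: 31 > 18 → go right. Place as right child of 18.
Insert 1: 1 < 18 → go left; 1 < 14 → go left. Place as left child of 14.
Insert 11: 11 < 18 → go left; 11 < 14 → go left; 11 > 1 → go right. Place as right child of 1.
Insert 27: 27 > 18 → go right; 27 < 31 → go left. Place as left child of 31.
Insert 34: 34 > 18 → go right; 34 > 31 → go right. Place as right child of 31.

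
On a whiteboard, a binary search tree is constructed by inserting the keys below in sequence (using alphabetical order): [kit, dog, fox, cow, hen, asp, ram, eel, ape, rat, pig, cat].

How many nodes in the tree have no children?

Insert kit: tree is empty, so kit becomes the root.
Insert dog: dog < kit → go left. Place as left child of kit.
Insert fox: fox < kit → go left; fox > dog → go right. Place as right child of dog.
Insert cow: cow < kit → go left; cow < dog → go left. Place as left child of dog.
Insert hen: hen < kit → go left; hen > dog → go right; hen > fox → go right. Place as right child of fox.
Insert asp: asp < kit → go left; asp < dog → go left; asp < cow → go left. Place as left child of cow.
Insert ram: ram > kit → go right. Place as right child of kit.
Insert eel: eel < kit → go left; eel > dog → go right; eel < fox → go left. Place as left child of fox.
Insert ape: ape < kit → go left; ape < dog → go left; ape < cow → go left; ape < asp → go left. Place as left child of asp.
Insert rat: rat > kit → go right; rat > ram → go right. Place as right child of ram.
Insert pig: pig > kit → go right; pig < ram → go left. Place as left child of ram.
Insert cat: cat < kit → go left; cat < dog → go left; cat < cow → go left; cat > asp → go right. Place as right child of asp.

Leaves: ape, cat, eel, hen, pig, rat — 6 in total.

6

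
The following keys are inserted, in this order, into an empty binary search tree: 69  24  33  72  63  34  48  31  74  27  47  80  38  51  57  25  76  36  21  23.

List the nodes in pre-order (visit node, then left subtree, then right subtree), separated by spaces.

Insert 69: tree is empty, so 69 becomes the root.
Insert 24: 24 < 69 → go left. Place as left child of 69.
Insert 33: 33 < 69 → go left; 33 > 24 → go right. Place as right child of 24.
Insert 72: 72 > 69 → go right. Place as right child of 69.
Insert 63: 63 < 69 → go left; 63 > 24 → go right; 63 > 33 → go right. Place as right child of 33.
Insert 34: 34 < 69 → go left; 34 > 24 → go right; 34 > 33 → go right; 34 < 63 → go left. Place as left child of 63.
Insert 48: 48 < 69 → go left; 48 > 24 → go right; 48 > 33 → go right; 48 < 63 → go left; 48 > 34 → go right. Place as right child of 34.
Insert 31: 31 < 69 → go left; 31 > 24 → go right; 31 < 33 → go left. Place as left child of 33.
Insert 74: 74 > 69 → go right; 74 > 72 → go right. Place as right child of 72.
Insert 27: 27 < 69 → go left; 27 > 24 → go right; 27 < 33 → go left; 27 < 31 → go left. Place as left child of 31.
Insert 47: 47 < 69 → go left; 47 > 24 → go right; 47 > 33 → go right; 47 < 63 → go left; 47 > 34 → go right; 47 < 48 → go left. Place as left child of 48.
Insert 80: 80 > 69 → go right; 80 > 72 → go right; 80 > 74 → go right. Place as right child of 74.
Insert 38: 38 < 69 → go left; 38 > 24 → go right; 38 > 33 → go right; 38 < 63 → go left; 38 > 34 → go right; 38 < 48 → go left; 38 < 47 → go left. Place as left child of 47.
Insert 51: 51 < 69 → go left; 51 > 24 → go right; 51 > 33 → go right; 51 < 63 → go left; 51 > 34 → go right; 51 > 48 → go right. Place as right child of 48.
Insert 57: 57 < 69 → go left; 57 > 24 → go right; 57 > 33 → go right; 57 < 63 → go left; 57 > 34 → go right; 57 > 48 → go right; 57 > 51 → go right. Place as right child of 51.
Insert 25: 25 < 69 → go left; 25 > 24 → go right; 25 < 33 → go left; 25 < 31 → go left; 25 < 27 → go left. Place as left child of 27.
Insert 76: 76 > 69 → go right; 76 > 72 → go right; 76 > 74 → go right; 76 < 80 → go left. Place as left child of 80.
Insert 36: 36 < 69 → go left; 36 > 24 → go right; 36 > 33 → go right; 36 < 63 → go left; 36 > 34 → go right; 36 < 48 → go left; 36 < 47 → go left; 36 < 38 → go left. Place as left child of 38.
Insert 21: 21 < 69 → go left; 21 < 24 → go left. Place as left child of 24.
Insert 23: 23 < 69 → go left; 23 < 24 → go left; 23 > 21 → go right. Place as right child of 21.

69 24 21 23 33 31 27 25 63 34 48 47 38 36 51 57 72 74 80 76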